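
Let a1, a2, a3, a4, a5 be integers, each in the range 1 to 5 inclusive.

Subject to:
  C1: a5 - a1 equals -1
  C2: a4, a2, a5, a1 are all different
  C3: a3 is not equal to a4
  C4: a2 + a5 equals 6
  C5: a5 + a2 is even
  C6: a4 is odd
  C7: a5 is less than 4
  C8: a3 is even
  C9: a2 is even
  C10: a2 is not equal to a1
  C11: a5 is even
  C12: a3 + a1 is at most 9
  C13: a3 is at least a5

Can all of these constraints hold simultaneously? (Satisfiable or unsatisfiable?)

Satisfiable

One satisfying assignment is a1 = 3, a2 = 4, a3 = 4, a4 = 1, a5 = 2.
For the less obvious constraints — constraint 1: a5 - a1 = -1; constraint 4: a2 + a5 = 6 — and the others hold by inspection.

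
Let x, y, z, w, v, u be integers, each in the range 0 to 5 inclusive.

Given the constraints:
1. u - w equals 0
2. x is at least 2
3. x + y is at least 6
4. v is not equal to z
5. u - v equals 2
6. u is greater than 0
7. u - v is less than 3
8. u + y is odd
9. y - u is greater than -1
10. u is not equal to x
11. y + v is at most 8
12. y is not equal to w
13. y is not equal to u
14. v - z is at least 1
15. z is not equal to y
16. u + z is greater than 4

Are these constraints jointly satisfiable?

Satisfiable

Try x = 2, y = 5, z = 1, w = 4, v = 2, u = 4.
Check constraint 1: u - w = 0; constraint 3: x + y = 7. The remaining constraints are straightforward to verify.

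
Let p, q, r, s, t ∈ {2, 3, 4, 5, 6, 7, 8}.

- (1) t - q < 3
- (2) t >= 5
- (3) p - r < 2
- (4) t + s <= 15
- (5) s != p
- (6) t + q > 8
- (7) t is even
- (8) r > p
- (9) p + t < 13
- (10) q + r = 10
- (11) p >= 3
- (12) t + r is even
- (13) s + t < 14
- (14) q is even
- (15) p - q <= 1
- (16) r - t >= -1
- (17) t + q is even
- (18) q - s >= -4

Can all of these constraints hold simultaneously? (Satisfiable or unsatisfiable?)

Try p = 5, q = 4, r = 6, s = 7, t = 6.
Check constraint 1: t - q = 2; constraint 3: p - r = -1; constraint 4: t + s = 13. The remaining constraints are straightforward to verify.

Satisfiable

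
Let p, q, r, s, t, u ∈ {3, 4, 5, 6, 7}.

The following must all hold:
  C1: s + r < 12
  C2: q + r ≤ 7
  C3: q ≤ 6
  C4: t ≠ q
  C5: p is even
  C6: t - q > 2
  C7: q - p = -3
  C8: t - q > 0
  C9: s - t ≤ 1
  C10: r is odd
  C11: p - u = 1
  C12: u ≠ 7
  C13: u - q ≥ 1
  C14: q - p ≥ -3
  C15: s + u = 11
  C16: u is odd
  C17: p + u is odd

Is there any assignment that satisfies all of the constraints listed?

Satisfiable

Try p = 6, q = 3, r = 3, s = 6, t = 6, u = 5.
Check constraint 1: s + r = 9; constraint 2: q + r = 6. The remaining constraints are straightforward to verify.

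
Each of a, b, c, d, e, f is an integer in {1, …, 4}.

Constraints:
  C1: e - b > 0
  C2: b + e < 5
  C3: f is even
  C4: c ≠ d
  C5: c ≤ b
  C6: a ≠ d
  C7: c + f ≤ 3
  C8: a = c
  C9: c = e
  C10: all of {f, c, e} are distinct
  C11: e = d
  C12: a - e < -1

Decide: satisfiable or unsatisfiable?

Unsatisfiable

From constraints 8, 9, and 11, a = c = e = d, so a = d. But constraint 6 says a ≠ d. Contradiction.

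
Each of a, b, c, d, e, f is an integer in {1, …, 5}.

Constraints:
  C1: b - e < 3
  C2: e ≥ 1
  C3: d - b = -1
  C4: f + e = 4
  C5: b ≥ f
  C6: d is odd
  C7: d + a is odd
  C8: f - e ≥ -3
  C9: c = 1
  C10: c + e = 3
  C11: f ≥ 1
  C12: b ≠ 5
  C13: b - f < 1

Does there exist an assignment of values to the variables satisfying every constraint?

Setting (a, b, c, d, e, f) = (4, 2, 1, 1, 2, 2) satisfies everything: constraint 1: b - e = 0; constraint 3: d - b = -1, and the others follow.

Satisfiable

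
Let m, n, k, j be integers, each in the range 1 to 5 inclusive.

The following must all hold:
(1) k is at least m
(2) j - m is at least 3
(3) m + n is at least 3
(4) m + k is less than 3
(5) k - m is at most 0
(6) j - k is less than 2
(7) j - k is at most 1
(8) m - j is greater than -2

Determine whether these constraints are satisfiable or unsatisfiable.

Constraints 2, 5, and 7 give j − m ≥ 3, m − k ≥ 0, k − j ≥ -1.
Adding all 3 inequalities: the left sides telescope to 0, and the right sides sum to 3 + 0 + (-1) = 2. So 0 ≥ 2, which is false.

Unsatisfiable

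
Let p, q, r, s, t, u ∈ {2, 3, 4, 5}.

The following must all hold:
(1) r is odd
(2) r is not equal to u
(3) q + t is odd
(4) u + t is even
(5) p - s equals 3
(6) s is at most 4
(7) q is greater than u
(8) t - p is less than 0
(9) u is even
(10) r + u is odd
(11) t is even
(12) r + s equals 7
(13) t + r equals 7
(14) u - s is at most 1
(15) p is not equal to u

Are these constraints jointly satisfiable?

Take p = 5, q = 5, r = 5, s = 2, t = 2, u = 2. Then constraint 5: p - s = 3; constraint 8: t - p = -3; constraint 12: r + s = 7, and every other listed constraint is also met.

Satisfiable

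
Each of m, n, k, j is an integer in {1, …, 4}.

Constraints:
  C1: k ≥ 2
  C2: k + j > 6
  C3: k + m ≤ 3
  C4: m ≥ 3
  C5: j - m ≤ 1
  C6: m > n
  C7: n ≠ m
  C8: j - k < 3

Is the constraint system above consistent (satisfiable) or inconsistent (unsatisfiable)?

From constraint 1: k ≥ 2. From constraint 4: m ≥ 3. Hence k + m ≥ 5. But constraint 3 requires k + m ≤ 3, and 3 < 5. Contradiction.

Unsatisfiable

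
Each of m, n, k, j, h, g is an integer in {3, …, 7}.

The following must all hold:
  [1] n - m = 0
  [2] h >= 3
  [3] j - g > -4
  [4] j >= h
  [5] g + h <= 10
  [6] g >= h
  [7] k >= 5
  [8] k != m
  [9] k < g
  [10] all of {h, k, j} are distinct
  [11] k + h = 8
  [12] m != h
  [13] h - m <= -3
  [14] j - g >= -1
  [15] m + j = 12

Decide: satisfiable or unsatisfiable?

Take m = 6, n = 6, k = 5, j = 6, h = 3, g = 7. Then constraint 1: n - m = 0; constraint 3: j - g = -1, and every other listed constraint is also met.

Satisfiable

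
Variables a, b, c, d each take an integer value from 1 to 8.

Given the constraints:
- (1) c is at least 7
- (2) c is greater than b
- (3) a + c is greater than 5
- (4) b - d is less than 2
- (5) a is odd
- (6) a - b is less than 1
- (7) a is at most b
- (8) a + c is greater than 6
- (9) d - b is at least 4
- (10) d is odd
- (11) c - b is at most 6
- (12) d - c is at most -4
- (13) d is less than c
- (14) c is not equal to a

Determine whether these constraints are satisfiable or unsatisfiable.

Constraints 9, 11, and 12 give d − b ≥ 4, b − c ≥ -6, c − d ≥ 4.
Adding all 3 inequalities: the left sides telescope to 0, and the right sides sum to 4 + (-6) + 4 = 2. So 0 ≥ 2, which is false.

Unsatisfiable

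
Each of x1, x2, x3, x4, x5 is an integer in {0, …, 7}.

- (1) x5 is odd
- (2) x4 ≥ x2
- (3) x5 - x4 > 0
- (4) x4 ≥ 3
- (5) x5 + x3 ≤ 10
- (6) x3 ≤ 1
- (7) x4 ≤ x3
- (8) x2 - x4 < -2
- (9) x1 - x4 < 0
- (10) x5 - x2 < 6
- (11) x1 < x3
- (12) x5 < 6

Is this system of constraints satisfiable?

Unsatisfiable

From constraints 4 and 7: x3 ≥ x4 and x4 ≥ 3, so x3 ≥ 3. From constraint 6: x3 ≤ 1. But 1 < 3, so no value of x3 works.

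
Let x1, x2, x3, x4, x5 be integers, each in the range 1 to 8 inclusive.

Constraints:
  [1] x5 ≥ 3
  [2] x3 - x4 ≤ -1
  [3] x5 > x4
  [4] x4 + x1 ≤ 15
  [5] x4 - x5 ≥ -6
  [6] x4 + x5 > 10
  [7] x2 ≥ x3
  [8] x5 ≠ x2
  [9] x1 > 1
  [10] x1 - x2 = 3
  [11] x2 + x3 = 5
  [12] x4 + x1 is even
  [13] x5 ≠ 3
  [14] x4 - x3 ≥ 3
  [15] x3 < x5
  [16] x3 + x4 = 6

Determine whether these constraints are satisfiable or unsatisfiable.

Try x1 = 7, x2 = 4, x3 = 1, x4 = 5, x5 = 8.
Check constraint 2: x3 - x4 = -4; constraint 4: x4 + x1 = 12; constraint 5: x4 - x5 = -3. The remaining constraints are straightforward to verify.

Satisfiable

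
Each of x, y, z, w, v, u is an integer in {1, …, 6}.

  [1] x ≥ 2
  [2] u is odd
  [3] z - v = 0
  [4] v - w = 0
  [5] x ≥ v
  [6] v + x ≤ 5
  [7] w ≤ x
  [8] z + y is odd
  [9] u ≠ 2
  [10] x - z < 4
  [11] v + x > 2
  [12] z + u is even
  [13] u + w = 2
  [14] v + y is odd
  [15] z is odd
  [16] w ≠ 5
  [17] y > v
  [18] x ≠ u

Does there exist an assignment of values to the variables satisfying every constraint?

Satisfiable

Setting (x, y, z, w, v, u) = (3, 4, 1, 1, 1, 1) satisfies everything: constraint 3: z - v = 0; constraint 4: v - w = 0, and the others follow.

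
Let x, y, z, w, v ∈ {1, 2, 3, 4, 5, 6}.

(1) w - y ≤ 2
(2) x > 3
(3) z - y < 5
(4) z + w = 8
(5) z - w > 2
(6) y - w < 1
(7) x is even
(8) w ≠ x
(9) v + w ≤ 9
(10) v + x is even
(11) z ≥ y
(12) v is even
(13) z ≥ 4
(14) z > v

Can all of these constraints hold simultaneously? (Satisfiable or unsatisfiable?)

Take x = 4, y = 2, z = 6, w = 2, v = 4. Then constraint 1: w - y = 0; constraint 3: z - y = 4, and every other listed constraint is also met.

Satisfiable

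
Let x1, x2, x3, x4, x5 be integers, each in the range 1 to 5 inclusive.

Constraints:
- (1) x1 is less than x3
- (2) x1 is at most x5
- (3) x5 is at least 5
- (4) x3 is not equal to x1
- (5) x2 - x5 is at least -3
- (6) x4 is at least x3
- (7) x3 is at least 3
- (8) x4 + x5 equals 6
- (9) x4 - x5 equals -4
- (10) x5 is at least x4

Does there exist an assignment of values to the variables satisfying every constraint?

From constraints 6 and 7: x4 ≥ x3 ≥ 3. From constraint 3: x5 ≥ 5. Hence x4 + x5 ≥ 8. But constraint 8 requires x4 + x5 = 6, and 6 < 8. Contradiction.

Unsatisfiable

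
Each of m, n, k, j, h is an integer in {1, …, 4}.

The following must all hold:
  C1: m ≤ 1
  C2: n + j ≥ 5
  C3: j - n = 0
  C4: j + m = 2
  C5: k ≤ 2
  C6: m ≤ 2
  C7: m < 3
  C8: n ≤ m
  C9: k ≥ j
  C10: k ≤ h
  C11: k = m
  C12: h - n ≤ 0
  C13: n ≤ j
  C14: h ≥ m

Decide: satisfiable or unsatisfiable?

Unsatisfiable

From constraints 6 and 8: n ≤ m ≤ 2. From constraints 5 and 9: j ≤ k ≤ 2. Hence n + j ≤ 4. But constraint 2 requires n + j ≥ 5, and 5 > 4. Contradiction.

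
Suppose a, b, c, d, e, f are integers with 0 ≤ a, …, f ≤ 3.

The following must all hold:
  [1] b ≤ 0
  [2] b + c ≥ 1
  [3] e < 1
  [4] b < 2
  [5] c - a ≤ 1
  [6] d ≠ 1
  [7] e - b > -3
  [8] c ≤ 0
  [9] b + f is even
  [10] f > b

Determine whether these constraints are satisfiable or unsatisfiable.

Unsatisfiable

From constraint 1: b ≤ 0. From constraint 8: c ≤ 0. Hence b + c ≤ 0. But constraint 2 requires b + c ≥ 1, and 1 > 0. Contradiction.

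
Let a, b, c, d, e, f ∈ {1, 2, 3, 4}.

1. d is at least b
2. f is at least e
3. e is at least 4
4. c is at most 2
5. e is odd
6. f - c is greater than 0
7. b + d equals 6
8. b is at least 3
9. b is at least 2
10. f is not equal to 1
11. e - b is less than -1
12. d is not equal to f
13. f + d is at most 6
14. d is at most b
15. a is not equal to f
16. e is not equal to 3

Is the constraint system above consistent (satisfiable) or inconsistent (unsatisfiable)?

Unsatisfiable

From constraints 2 and 3: f ≥ e ≥ 4. From constraints 1 and 8: d ≥ b ≥ 3. Hence f + d ≥ 7. But constraint 13 requires f + d ≤ 6, and 6 < 7. Contradiction.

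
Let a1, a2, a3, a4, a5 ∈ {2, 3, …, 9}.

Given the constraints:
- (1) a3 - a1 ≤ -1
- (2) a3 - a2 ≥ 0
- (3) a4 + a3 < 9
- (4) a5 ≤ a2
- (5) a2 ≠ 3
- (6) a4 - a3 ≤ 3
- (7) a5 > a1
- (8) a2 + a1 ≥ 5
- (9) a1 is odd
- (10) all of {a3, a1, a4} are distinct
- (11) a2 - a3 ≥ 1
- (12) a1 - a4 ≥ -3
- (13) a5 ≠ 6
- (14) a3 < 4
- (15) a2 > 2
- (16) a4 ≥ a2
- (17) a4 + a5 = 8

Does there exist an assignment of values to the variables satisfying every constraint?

Constraints 1, 2, 4, and 7 give a2 ≤ a3, a3 < a1, a1 < a5, a5 ≤ a2. Chaining: a2 ≤ a3 < a1 < a5 ≤ a2, which forces a2 < a2 — impossible.

Unsatisfiable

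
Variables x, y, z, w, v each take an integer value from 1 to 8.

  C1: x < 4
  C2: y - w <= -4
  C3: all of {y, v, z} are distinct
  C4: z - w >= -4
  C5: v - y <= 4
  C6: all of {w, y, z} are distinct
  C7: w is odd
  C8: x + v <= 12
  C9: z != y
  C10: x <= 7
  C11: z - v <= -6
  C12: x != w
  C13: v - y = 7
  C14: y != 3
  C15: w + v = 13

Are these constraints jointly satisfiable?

Constraints 2, 4, 5, and 11 give y − v ≥ -4, v − z ≥ 6, z − w ≥ -4, w − y ≥ 4.
Adding all 4 inequalities: the left sides telescope to 0, and the right sides sum to (-4) + 6 + (-4) + 4 = 2. So 0 ≥ 2, which is false.

Unsatisfiable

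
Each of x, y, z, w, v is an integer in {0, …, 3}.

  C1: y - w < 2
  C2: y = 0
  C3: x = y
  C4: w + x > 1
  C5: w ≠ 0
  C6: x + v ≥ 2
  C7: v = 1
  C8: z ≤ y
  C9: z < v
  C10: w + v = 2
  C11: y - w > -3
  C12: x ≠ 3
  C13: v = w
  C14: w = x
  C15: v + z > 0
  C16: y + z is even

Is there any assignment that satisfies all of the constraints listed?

Unsatisfiable

Constraint 7 fixes v = 1 and constraint 2 fixes y = 0. Constraints 3, 13, and 14 give v = w = x = y, so v = y. But 1 ≠ 0 — contradiction.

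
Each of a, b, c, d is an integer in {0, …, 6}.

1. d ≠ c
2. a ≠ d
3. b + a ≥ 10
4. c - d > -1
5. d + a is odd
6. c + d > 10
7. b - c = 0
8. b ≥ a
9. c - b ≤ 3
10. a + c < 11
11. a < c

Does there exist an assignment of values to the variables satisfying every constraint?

Satisfiable

The assignment a = 4, b = 6, c = 6, d = 5 works:
  constraint 3 holds since b + a = 10.
  constraint 4 holds since c - d = 1.
The rest check out directly.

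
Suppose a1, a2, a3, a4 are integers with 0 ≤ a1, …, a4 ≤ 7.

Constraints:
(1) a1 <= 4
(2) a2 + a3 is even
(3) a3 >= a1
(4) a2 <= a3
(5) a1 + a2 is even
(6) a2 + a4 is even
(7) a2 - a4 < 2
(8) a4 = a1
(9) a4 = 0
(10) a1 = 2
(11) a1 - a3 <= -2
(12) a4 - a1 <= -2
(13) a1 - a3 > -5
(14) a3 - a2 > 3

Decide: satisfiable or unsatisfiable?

Unsatisfiable

Constraint 9 fixes a4 = 0 and constraint 10 fixes a1 = 2, but constraint 8 requires a4 = a1. Since 0 ≠ 2, contradiction.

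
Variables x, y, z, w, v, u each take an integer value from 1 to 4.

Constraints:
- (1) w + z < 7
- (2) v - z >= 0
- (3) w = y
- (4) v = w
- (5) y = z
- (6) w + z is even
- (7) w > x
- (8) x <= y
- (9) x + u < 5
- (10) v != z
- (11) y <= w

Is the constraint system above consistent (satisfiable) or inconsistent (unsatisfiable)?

Unsatisfiable

From constraints 3, 4, and 5, v = w = y = z, so v = z. But constraint 10 says v ≠ z. Contradiction.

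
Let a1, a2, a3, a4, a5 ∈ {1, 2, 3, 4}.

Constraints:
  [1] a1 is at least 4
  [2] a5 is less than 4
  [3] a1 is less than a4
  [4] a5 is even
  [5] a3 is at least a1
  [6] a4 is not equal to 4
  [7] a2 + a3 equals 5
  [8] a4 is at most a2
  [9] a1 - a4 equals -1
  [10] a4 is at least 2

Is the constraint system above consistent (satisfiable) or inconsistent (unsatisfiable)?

From constraints 8 and 10: a2 ≥ a4 ≥ 2. From constraints 1 and 5: a3 ≥ a1 ≥ 4. Hence a2 + a3 ≥ 6. But constraint 7 requires a2 + a3 = 5, and 5 < 6. Contradiction.

Unsatisfiable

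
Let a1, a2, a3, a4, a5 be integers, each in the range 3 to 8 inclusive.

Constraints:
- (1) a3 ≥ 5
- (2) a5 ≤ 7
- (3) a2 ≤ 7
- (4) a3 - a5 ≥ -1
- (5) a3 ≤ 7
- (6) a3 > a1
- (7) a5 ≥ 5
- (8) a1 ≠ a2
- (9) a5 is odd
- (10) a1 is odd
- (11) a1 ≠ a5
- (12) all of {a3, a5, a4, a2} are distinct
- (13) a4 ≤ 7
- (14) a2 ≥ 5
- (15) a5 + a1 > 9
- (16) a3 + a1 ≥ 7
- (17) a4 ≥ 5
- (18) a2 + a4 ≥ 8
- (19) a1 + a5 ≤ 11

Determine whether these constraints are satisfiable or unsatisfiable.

Unsatisfiable

Constraints 1, 2, 3, 5, 7, 13, 14, and 17 confine each of a3, a5, a4, a2 to the 3 values {5, …, 7}.
Constraint 12 requires all 4 of them to be distinct, but only 3 values are available — impossible by the pigeonhole principle.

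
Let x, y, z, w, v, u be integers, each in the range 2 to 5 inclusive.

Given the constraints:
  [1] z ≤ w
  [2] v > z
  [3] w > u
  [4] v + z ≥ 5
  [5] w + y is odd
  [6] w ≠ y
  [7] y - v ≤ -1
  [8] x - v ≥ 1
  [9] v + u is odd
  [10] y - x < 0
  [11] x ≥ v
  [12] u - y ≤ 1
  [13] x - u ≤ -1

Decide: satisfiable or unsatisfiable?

Unsatisfiable

Constraints 7, 8, 12, and 13 give u − x ≥ 1, x − v ≥ 1, v − y ≥ 1, y − u ≥ -1.
Adding all 4 inequalities: the left sides telescope to 0, and the right sides sum to 1 + 1 + 1 + (-1) = 2. So 0 ≥ 2, which is false.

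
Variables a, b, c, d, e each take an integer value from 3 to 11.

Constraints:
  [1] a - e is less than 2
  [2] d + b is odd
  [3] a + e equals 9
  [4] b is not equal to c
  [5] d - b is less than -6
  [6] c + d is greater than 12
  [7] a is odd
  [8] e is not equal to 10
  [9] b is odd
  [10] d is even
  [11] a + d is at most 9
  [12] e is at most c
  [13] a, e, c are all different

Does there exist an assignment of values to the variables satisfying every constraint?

One satisfying assignment is a = 5, b = 11, c = 10, d = 4, e = 4.
For the less obvious constraints — constraint 1: a - e = 1; constraint 3: a + e = 9; constraint 5: d - b = -7 — and the others hold by inspection.

Satisfiable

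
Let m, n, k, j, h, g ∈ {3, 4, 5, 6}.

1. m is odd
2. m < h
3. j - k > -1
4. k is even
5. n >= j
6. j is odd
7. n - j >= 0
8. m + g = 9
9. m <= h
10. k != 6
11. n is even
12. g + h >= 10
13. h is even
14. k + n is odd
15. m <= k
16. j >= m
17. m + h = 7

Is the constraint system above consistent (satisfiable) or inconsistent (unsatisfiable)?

Unsatisfiable

Constraint 4 makes k even and constraint 11 makes n even, so k + n must be even. Constraint 14 says k + n is odd — contradiction.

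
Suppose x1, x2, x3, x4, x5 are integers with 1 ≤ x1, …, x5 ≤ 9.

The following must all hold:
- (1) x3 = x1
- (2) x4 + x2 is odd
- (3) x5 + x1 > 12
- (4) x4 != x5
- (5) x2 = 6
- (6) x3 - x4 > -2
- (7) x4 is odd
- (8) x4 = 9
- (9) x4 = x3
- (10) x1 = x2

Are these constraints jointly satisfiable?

Unsatisfiable

Constraint 8 fixes x4 = 9 and constraint 5 fixes x2 = 6. Constraints 1, 9, and 10 give x4 = x3 = x1 = x2, so x4 = x2. But 9 ≠ 6 — contradiction.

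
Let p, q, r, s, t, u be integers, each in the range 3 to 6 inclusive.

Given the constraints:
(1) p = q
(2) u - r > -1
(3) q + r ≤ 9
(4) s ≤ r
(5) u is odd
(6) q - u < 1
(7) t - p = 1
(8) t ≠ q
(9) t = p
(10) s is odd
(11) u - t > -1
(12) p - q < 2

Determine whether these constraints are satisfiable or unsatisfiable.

From constraints 1 and 9, t = p = q, so t = q. But constraint 8 says t ≠ q. Contradiction.

Unsatisfiable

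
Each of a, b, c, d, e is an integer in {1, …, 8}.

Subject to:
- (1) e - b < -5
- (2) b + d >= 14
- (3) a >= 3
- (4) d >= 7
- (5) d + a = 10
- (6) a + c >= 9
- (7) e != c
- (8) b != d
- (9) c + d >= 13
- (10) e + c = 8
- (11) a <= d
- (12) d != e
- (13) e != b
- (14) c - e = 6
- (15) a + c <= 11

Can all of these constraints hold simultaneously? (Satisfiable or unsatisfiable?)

Satisfiable

One satisfying assignment is a = 3, b = 8, c = 7, d = 7, e = 1.
For the less obvious constraints — constraint 1: e - b = -7; constraint 2: b + d = 15 — and the others hold by inspection.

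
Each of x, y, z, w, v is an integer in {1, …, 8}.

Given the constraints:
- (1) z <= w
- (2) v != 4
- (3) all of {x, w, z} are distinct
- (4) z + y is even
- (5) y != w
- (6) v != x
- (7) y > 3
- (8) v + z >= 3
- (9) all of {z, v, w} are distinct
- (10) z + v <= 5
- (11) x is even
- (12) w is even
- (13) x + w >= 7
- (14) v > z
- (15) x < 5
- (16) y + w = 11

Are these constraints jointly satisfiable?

Satisfiable

Setting (x, y, z, w, v) = (4, 5, 1, 6, 2) satisfies everything: constraint 8: v + z = 3; constraint 10: z + v = 3; constraint 13: x + w = 10, and the others follow.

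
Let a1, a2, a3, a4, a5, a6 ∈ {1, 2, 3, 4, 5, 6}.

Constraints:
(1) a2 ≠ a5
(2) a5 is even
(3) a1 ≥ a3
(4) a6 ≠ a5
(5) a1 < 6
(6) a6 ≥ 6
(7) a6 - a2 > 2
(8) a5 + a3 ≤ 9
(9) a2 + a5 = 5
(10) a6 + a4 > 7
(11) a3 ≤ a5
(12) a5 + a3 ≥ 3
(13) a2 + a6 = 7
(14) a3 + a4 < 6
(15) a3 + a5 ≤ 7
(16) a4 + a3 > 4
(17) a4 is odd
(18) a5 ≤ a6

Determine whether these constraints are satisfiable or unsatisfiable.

Satisfiable

Try a1 = 5, a2 = 1, a3 = 2, a4 = 3, a5 = 4, a6 = 6.
Check constraint 7: a6 - a2 = 5; constraint 8: a5 + a3 = 6; constraint 9: a2 + a5 = 5. The remaining constraints are straightforward to verify.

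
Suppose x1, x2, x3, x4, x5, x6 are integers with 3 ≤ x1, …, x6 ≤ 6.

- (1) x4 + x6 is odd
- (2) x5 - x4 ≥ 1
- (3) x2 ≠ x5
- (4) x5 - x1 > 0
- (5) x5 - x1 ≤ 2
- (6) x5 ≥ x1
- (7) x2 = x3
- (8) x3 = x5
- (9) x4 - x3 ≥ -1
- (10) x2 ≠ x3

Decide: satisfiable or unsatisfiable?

Unsatisfiable

From constraints 7 and 8, x2 = x3 = x5, so x2 = x5. But constraint 3 says x2 ≠ x5. Contradiction.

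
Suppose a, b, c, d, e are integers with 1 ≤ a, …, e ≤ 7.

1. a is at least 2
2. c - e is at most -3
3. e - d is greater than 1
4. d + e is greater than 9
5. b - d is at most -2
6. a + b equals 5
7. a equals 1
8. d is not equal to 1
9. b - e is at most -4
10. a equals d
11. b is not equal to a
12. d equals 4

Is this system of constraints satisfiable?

Constraint 7 fixes a = 1 and constraint 12 fixes d = 4, but constraint 10 requires a = d. Since 1 ≠ 4, contradiction.

Unsatisfiable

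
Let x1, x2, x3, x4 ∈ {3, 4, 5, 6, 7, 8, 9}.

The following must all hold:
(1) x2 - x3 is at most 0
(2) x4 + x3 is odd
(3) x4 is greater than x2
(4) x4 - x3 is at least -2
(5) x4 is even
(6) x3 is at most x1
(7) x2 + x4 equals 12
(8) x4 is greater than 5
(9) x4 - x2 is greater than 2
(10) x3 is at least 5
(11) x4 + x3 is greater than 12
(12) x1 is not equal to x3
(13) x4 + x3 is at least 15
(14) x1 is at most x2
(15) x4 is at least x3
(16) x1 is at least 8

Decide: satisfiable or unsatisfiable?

Unsatisfiable

From constraints 14 and 16: x2 ≥ x1 ≥ 8. From constraints 10 and 15: x4 ≥ x3 ≥ 5. Hence x2 + x4 ≥ 13. But constraint 7 requires x2 + x4 = 12, and 12 < 13. Contradiction.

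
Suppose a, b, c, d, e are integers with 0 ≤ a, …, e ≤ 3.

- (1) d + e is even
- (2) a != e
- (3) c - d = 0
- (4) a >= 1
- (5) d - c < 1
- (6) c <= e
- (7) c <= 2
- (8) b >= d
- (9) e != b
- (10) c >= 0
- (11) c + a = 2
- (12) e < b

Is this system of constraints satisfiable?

One satisfying assignment is a = 2, b = 1, c = 0, d = 0, e = 0.
For the less obvious constraints — constraint 3: c - d = 0; constraint 5: d - c = 0; constraint 11: c + a = 2 — and the others hold by inspection.

Satisfiable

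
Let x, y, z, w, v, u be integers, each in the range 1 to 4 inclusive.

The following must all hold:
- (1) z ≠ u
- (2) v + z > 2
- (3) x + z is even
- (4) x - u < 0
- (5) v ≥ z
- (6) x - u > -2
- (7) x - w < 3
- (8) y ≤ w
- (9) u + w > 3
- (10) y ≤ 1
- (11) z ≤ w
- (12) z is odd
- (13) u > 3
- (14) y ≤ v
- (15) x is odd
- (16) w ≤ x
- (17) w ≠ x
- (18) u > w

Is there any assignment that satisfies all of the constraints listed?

One satisfying assignment is x = 3, y = 1, z = 1, w = 1, v = 2, u = 4.
For the less obvious constraints — constraint 2: v + z = 3; constraint 4: x - u = -1 — and the others hold by inspection.

Satisfiable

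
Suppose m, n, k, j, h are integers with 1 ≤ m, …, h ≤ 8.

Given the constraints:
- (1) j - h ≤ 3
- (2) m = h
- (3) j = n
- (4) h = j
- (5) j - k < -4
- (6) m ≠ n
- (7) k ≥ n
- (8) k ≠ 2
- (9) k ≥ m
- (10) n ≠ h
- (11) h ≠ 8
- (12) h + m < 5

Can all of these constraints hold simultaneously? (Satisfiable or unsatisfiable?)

From constraints 2, 3, and 4, m = h = j = n, so m = n. But constraint 6 says m ≠ n. Contradiction.

Unsatisfiable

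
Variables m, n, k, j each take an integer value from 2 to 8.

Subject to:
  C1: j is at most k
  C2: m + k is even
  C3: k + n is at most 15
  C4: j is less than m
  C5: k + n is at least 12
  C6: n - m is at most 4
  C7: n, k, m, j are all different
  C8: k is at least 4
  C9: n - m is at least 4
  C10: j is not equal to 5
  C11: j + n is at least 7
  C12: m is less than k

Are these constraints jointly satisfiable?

Satisfiable

The assignment m = 3, n = 7, k = 5, j = 2 works:
  constraint 3 holds since k + n = 12.
  constraint 5 holds since k + n = 12.
  constraint 6 holds since n - m = 4.
The rest check out directly.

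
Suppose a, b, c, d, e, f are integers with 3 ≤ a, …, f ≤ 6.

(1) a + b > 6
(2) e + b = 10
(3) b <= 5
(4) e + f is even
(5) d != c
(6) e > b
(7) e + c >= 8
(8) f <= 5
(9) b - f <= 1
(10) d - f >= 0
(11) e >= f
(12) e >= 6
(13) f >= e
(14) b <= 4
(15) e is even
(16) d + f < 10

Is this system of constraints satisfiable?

Unsatisfiable

From constraints 8 and 13: e ≤ f ≤ 5. From constraint 14: b ≤ 4. Hence e + b ≤ 9. But constraint 2 requires e + b = 10, and 10 > 9. Contradiction.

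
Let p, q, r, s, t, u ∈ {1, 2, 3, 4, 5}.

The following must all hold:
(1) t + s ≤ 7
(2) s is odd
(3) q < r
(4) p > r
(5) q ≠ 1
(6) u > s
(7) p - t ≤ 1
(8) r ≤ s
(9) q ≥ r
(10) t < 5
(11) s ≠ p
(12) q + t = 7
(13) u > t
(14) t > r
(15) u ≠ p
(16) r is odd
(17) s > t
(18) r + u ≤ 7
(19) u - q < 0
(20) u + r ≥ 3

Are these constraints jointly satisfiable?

Unsatisfiable

Constraints 3, 6, 14, 17, and 19 give u < q, q < r, r < t, t < s, s < u. Chaining: u < q < r < t < s < u, which forces u < u — impossible.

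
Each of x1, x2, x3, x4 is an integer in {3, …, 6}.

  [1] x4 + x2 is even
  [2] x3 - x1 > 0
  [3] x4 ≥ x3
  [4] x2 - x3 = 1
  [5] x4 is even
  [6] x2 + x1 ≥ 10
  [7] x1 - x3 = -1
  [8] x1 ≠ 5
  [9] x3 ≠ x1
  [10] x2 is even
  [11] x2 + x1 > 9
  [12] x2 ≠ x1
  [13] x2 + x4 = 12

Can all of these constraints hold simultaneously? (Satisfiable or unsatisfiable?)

Try x1 = 4, x2 = 6, x3 = 5, x4 = 6.
Check constraint 2: x3 - x1 = 1; constraint 4: x2 - x3 = 1. The remaining constraints are straightforward to verify.

Satisfiable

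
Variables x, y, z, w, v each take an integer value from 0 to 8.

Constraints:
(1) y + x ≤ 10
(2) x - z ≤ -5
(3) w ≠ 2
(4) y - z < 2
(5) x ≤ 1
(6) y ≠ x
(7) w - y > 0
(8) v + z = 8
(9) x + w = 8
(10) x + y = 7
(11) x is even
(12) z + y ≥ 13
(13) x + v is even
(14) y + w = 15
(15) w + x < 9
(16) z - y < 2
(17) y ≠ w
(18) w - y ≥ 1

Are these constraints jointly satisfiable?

Satisfiable

Setting (x, y, z, w, v) = (0, 7, 8, 8, 0) satisfies everything: constraint 1: y + x = 7; constraint 2: x - z = -8, and the others follow.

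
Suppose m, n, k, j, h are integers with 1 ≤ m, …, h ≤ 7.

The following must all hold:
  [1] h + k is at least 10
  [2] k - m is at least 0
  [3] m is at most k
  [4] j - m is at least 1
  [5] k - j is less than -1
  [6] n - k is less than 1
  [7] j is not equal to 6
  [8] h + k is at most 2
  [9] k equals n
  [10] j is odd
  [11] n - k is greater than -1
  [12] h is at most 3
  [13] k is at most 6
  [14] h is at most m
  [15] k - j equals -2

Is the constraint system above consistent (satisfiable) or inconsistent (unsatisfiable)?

Unsatisfiable

From constraint 12: h ≤ 3. From constraint 13: k ≤ 6. Hence h + k ≤ 9. But constraint 1 requires h + k ≥ 10, and 10 > 9. Contradiction.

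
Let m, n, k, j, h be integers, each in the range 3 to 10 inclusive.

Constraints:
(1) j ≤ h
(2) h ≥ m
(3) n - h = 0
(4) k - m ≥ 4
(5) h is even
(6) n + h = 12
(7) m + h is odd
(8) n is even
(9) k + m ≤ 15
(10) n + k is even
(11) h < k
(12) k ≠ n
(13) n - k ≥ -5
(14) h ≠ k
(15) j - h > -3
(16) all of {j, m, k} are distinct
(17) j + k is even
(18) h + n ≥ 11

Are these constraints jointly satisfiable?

Satisfiable

One satisfying assignment is m = 3, n = 6, k = 10, j = 6, h = 6.
For the less obvious constraints — constraint 3: n - h = 0; constraint 4: k - m = 7 — and the others hold by inspection.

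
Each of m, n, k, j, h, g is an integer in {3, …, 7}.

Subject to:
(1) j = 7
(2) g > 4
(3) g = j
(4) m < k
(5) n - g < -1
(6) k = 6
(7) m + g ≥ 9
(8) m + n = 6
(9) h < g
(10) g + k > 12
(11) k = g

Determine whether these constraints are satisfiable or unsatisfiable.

Constraint 6 fixes k = 6 and constraint 1 fixes j = 7. Constraints 3 and 11 give k = g = j, so k = j. But 6 ≠ 7 — contradiction.

Unsatisfiable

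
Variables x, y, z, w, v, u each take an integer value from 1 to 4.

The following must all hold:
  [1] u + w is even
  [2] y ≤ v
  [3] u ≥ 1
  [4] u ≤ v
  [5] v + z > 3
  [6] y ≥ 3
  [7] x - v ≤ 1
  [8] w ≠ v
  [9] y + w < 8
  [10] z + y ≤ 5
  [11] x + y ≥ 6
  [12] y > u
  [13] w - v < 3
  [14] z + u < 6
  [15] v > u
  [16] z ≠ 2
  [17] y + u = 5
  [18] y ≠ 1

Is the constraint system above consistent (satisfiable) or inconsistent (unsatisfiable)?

Try x = 4, y = 3, z = 1, w = 4, v = 3, u = 2.
Check constraint 5: v + z = 4; constraint 7: x - v = 1; constraint 9: y + w = 7. The remaining constraints are straightforward to verify.

Satisfiable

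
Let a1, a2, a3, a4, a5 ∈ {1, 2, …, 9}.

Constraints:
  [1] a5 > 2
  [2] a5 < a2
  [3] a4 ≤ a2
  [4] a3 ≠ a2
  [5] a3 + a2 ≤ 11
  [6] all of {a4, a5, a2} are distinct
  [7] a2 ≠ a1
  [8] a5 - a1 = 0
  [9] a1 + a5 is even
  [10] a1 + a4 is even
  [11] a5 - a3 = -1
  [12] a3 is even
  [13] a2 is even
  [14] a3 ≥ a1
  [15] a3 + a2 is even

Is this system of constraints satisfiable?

Satisfiable

Take a1 = 3, a2 = 6, a3 = 4, a4 = 5, a5 = 3. Then constraint 5: a3 + a2 = 10; constraint 8: a5 - a1 = 0, and every other listed constraint is also met.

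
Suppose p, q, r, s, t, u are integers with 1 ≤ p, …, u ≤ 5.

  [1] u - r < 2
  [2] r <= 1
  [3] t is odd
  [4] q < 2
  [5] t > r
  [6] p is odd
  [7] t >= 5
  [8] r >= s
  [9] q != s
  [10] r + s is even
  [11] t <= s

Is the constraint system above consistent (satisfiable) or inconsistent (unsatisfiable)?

From constraints 7 and 11: s ≥ t and t ≥ 5, so s ≥ 5. From constraints 2 and 8: s ≤ r and r ≤ 1, so s ≤ 1. But 1 < 5, so no value of s works.

Unsatisfiable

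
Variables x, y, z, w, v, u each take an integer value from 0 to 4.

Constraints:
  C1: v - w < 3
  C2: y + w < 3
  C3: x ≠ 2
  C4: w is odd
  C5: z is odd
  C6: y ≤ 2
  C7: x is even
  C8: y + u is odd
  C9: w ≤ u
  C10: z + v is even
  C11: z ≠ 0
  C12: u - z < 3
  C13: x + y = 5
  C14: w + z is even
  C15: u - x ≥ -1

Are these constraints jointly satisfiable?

Try x = 4, y = 1, z = 3, w = 1, v = 1, u = 4.
Check constraint 1: v - w = 0; constraint 2: y + w = 2; constraint 12: u - z = 1. The remaining constraints are straightforward to verify.

Satisfiable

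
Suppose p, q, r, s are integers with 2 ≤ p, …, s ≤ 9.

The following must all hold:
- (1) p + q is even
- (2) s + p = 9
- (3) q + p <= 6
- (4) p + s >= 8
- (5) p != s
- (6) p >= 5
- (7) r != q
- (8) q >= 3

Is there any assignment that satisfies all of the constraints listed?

From constraint 8: q ≥ 3. From constraint 6: p ≥ 5. Hence q + p ≥ 8. But constraint 3 requires q + p ≤ 6, and 6 < 8. Contradiction.

Unsatisfiable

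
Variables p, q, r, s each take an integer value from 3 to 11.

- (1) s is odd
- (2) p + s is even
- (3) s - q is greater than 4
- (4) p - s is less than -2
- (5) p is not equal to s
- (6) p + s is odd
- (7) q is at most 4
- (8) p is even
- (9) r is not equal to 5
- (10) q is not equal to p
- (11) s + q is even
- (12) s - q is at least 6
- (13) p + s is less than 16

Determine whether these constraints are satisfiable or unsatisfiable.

Unsatisfiable

Constraint 8 makes p even and constraint 1 makes s odd, so p + s must be odd. Constraint 2 says p + s is even — contradiction.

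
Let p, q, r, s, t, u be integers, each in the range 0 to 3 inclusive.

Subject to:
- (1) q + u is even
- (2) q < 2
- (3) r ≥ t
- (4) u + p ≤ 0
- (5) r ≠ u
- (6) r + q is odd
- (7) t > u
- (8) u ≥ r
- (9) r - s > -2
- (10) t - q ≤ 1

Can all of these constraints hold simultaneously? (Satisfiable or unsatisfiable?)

Constraints 3, 7, and 8 give r ≤ u, u < t, t ≤ r. Chaining: r ≤ u < t ≤ r, which forces r < r — impossible.

Unsatisfiable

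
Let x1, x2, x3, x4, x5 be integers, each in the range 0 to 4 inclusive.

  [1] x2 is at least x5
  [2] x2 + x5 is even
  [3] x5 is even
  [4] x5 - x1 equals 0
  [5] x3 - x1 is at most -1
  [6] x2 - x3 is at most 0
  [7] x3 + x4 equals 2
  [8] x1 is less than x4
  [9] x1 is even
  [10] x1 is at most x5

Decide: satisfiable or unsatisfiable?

Unsatisfiable

Constraints 1, 5, 6, and 10 give x1 ≤ x5, x5 ≤ x2, x2 ≤ x3, x3 < x1. Chaining: x1 ≤ x5 ≤ x2 ≤ x3 < x1, which forces x1 < x1 — impossible.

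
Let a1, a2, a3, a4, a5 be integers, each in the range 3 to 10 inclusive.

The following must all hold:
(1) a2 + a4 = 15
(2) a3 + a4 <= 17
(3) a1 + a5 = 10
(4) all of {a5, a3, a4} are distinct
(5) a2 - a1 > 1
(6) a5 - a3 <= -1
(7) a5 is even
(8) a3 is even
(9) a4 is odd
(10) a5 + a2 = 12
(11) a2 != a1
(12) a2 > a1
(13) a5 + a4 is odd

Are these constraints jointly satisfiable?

Satisfiable

Setting (a1, a2, a3, a4, a5) = (4, 6, 8, 9, 6) satisfies everything: constraint 1: a2 + a4 = 15; constraint 2: a3 + a4 = 17, and the others follow.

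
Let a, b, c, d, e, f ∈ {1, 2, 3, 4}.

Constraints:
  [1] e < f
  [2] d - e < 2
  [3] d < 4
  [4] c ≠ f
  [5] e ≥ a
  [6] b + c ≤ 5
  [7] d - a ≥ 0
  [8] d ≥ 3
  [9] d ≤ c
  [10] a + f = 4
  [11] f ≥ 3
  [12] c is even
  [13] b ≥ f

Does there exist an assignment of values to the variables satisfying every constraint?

Unsatisfiable

From constraints 11 and 13: b ≥ f ≥ 3. From constraints 8 and 9: c ≥ d ≥ 3. Hence b + c ≥ 6. But constraint 6 requires b + c ≤ 5, and 5 < 6. Contradiction.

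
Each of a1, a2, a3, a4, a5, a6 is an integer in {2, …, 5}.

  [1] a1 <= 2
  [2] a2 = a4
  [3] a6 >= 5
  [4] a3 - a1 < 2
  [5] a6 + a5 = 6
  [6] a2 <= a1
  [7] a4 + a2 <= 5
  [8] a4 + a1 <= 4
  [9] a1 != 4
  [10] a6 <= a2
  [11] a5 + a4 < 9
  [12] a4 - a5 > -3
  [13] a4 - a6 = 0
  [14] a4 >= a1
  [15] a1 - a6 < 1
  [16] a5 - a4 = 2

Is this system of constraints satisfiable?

From constraints 3 and 10: a2 ≥ a6 and a6 ≥ 5, so a2 ≥ 5. From constraints 1 and 6: a2 ≤ a1 and a1 ≤ 2, so a2 ≤ 2. But 2 < 5, so no value of a2 works.

Unsatisfiable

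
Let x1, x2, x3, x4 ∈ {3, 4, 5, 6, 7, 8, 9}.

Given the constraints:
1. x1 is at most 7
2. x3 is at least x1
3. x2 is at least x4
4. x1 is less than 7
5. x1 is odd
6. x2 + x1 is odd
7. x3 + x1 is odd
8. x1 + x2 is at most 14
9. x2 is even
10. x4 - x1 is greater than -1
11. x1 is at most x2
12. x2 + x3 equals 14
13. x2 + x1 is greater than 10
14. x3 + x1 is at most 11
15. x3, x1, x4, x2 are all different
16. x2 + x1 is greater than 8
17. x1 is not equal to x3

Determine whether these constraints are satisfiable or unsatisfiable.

Setting (x1, x2, x3, x4) = (3, 8, 6, 4) satisfies everything: constraint 8: x1 + x2 = 11; constraint 10: x4 - x1 = 1; constraint 12: x2 + x3 = 14, and the others follow.

Satisfiable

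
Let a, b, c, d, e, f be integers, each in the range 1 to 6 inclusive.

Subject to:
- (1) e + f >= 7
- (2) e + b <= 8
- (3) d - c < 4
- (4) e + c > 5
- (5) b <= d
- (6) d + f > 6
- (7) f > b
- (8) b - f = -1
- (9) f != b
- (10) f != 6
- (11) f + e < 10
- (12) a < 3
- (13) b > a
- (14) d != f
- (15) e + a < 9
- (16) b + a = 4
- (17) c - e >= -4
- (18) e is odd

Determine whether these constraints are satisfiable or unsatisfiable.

Satisfiable

Take a = 1, b = 3, c = 3, d = 5, e = 5, f = 4. Then constraint 1: e + f = 9; constraint 2: e + b = 8, and every other listed constraint is also met.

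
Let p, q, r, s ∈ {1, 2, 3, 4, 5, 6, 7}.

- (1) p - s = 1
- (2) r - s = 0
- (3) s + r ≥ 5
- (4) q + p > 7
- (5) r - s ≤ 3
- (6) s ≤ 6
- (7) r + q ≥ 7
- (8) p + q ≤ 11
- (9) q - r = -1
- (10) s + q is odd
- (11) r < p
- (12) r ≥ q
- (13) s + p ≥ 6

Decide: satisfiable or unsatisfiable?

Take p = 5, q = 3, r = 4, s = 4. Then constraint 1: p - s = 1; constraint 2: r - s = 0; constraint 3: s + r = 8, and every other listed constraint is also met.

Satisfiable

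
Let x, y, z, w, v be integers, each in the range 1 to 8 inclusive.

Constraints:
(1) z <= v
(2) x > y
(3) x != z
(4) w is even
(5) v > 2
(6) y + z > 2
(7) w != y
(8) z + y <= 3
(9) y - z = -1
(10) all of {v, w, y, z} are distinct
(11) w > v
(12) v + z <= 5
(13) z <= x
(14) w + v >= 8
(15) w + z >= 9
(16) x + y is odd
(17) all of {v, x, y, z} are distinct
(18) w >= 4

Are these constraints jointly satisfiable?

Satisfiable

Try x = 8, y = 1, z = 2, w = 8, v = 3.
Check constraint 6: y + z = 3; constraint 8: z + y = 3. The remaining constraints are straightforward to verify.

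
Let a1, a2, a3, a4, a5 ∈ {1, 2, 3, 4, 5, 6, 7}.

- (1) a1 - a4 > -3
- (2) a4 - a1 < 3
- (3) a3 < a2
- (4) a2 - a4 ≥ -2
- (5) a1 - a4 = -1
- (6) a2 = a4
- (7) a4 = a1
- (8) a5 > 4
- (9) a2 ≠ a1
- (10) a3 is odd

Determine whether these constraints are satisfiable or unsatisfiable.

Unsatisfiable

From constraints 6 and 7, a2 = a4 = a1, so a2 = a1. But constraint 9 says a2 ≠ a1. Contradiction.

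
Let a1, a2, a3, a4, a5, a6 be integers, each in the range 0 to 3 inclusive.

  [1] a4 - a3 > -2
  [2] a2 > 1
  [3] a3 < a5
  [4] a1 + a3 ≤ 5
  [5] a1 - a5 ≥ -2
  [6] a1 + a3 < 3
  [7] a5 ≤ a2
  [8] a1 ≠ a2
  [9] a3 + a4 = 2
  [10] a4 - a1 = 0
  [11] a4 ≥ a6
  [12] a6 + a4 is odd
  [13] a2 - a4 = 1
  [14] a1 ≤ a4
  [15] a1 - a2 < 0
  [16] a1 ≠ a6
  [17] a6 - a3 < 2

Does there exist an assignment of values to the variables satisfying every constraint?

One satisfying assignment is a1 = 1, a2 = 2, a3 = 1, a4 = 1, a5 = 2, a6 = 0.
For the less obvious constraints — constraint 1: a4 - a3 = 0; constraint 4: a1 + a3 = 2; constraint 5: a1 - a5 = -1 — and the others hold by inspection.

Satisfiable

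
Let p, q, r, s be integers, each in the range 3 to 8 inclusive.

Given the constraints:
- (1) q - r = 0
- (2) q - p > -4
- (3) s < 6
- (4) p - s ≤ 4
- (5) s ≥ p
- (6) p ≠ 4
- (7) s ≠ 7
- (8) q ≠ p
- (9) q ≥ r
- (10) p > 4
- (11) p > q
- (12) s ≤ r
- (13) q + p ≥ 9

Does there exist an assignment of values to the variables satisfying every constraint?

Unsatisfiable

Constraints 5, 9, 11, and 12 give s ≤ r, r ≤ q, q < p, p ≤ s. Chaining: s ≤ r ≤ q < p ≤ s, which forces s < s — impossible.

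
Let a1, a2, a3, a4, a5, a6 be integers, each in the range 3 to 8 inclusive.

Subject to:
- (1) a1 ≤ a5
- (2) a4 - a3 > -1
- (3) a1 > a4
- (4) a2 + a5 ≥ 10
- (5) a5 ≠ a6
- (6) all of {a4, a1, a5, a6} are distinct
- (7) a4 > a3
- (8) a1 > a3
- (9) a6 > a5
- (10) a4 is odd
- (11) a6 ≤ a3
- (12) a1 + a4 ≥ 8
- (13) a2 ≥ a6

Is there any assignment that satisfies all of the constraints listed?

Constraints 1, 3, 7, 9, and 11 give a5 < a6, a6 ≤ a3, a3 < a4, a4 < a1, a1 ≤ a5. Chaining: a5 < a6 ≤ a3 < a4 < a1 ≤ a5, which forces a5 < a5 — impossible.

Unsatisfiable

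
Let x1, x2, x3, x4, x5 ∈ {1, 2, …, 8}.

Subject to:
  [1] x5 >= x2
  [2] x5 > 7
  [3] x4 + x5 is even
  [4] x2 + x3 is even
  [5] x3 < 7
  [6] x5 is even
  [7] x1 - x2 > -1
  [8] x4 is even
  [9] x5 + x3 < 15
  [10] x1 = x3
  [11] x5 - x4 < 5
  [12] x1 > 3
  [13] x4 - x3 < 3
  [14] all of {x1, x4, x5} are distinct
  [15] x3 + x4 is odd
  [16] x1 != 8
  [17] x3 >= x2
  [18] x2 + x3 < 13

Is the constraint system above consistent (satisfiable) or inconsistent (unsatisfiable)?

One satisfying assignment is x1 = 5, x2 = 5, x3 = 5, x4 = 6, x5 = 8.
For the less obvious constraints — constraint 7: x1 - x2 = 0; constraint 9: x5 + x3 = 13 — and the others hold by inspection.

Satisfiable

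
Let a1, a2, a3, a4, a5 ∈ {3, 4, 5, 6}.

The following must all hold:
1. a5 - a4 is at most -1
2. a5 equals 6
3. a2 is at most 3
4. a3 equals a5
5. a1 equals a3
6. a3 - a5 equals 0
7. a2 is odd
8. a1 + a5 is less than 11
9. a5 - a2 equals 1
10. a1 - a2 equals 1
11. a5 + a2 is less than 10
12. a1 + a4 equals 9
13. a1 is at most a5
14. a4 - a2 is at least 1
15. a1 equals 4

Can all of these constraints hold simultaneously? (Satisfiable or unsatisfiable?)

Unsatisfiable

Constraint 15 fixes a1 = 4 and constraint 2 fixes a5 = 6. Constraints 4 and 5 give a1 = a3 = a5, so a1 = a5. But 4 ≠ 6 — contradiction.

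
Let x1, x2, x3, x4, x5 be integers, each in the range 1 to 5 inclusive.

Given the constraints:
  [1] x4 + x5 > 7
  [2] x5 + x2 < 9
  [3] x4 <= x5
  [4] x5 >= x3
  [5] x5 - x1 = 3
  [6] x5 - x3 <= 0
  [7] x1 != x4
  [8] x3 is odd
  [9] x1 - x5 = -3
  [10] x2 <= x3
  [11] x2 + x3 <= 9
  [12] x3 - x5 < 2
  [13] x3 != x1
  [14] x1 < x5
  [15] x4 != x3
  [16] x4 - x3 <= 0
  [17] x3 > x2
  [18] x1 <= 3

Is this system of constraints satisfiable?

Satisfiable

Take x1 = 2, x2 = 1, x3 = 5, x4 = 3, x5 = 5. Then constraint 1: x4 + x5 = 8; constraint 2: x5 + x2 = 6, and every other listed constraint is also met.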